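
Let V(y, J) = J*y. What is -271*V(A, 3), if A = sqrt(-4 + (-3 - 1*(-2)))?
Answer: -813*I*sqrt(5) ≈ -1817.9*I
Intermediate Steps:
A = I*sqrt(5) (A = sqrt(-4 + (-3 + 2)) = sqrt(-4 - 1) = sqrt(-5) = I*sqrt(5) ≈ 2.2361*I)
-271*V(A, 3) = -813*I*sqrt(5)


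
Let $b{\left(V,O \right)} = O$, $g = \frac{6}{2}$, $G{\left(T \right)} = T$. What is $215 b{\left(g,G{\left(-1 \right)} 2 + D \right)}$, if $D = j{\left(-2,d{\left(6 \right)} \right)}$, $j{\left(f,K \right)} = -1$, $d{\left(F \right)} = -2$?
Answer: $-645$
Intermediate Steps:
$g = 3$ ($g = 6 \cdot \frac{1}{2} = 3$)
$D = -1$
$215 b{\left(g,G{\left(-1 \right)} 2 + D \right)} = 215 \left(\left(-1\right) 2 - 1\right) = 215 \left(-2 - 1\right) = 215 \left(-3\right) = -645$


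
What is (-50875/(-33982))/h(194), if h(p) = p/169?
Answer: 661375/507116 ≈ 1.3042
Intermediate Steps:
h(p) = p/169 (h(p) = p*(1/169) = p/169)
(-50875/(-33982))/h(194) = (-50875/(-33982))/(((1/169)*194)) = (-50875*(-1/33982))/(194/169) = (50875/33982)*(169/194) = 661375/507116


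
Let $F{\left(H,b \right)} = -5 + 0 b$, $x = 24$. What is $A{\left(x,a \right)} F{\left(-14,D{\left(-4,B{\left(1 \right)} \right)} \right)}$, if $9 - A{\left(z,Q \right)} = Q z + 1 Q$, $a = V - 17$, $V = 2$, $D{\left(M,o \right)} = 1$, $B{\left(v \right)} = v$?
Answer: $-1920$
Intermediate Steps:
$F{\left(H,b \right)} = -5$ ($F{\left(H,b \right)} = -5 + 0 = -5$)
$a = -15$ ($a = 2 - 17 = -15$)
$A{\left(z,Q \right)} = 9 - Q - Q z$ ($A{\left(z,Q \right)} = 9 - \left(Q z + 1 Q\right) = 9 - \left(Q z + Q\right) = 9 - \left(Q + Q z\right) = 9 - Q - Q z$)
$A{\left(x,a \right)} F{\left(-14,D{\left(-4,B{\left(1 \right)} \right)} \right)} = \left(9 - -15 - \left(-15\right) 24\right) \left(-5\right) = \left(9 + 15 + 360\right) \left(-5\right) = 384 \left(-5\right) = -1920$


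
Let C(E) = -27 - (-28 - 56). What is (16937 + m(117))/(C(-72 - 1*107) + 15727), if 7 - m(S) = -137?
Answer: 17081/15784 ≈ 1.0822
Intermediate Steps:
C(E) = 57 (C(E) = -27 - 1*(-84) = -27 + 84 = 57)
m(S) = 144 (m(S) = 7 - 1*(-137) = 7 + 137 = 144)
(16937 + m(117))/(C(-72 - 1*107) + 15727) = (16937 + 144)/(57 + 15727) = 17081/15784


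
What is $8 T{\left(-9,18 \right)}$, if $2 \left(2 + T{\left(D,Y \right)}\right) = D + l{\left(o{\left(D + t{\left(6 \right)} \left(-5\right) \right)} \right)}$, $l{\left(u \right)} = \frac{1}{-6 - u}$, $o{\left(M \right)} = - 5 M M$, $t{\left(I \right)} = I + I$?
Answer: $- \frac{1237544}{23799} \approx -52.0$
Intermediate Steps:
$t{\left(I \right)} = 2 I$
$o{\left(M \right)} = - 5 M^{2}$
$T{\left(D,Y \right)} = -2 + \frac{D}{2} - \frac{1}{2 \left(6 - 5 \left(-60 + D\right)^{2}\right)}$ ($T{\left(D,Y \right)} = -2 + \frac{D - \frac{1}{6 - 5 \left(D + 2 \cdot 6 \left(-5\right)\right)^{2}}}{2} = -2 + \frac{D - \frac{1}{6 - 5 \left(D + 12 \left(-5\right)\right)^{2}}}{2} = -2 + \frac{D - \frac{1}{6 - 5 \left(D - 60\right)^{2}}}{2} = -2 + \frac{D - \frac{1}{6 - 5 \left(-60 + D\right)^{2}}}{2} = -2 + \left(\frac{D}{2} - \frac{1}{2 \left(6 - 5 \left(-60 + D\right)^{2}\right)}\right) = -2 + \frac{D}{2} - \frac{1}{2 \left(6 - 5 \left(-60 + D\right)^{2}\right)}$)
$8 T{\left(-9,18 \right)} = 8 \frac{1 + \left(-6 + 5 \left(-60 - 9\right)^{2}\right) \left(-4 - 9\right)}{2 \left(-6 + 5 \left(-60 - 9\right)^{2}\right)} = 8 \frac{1 + \left(-6 + 5 \left(-69\right)^{2}\right) \left(-13\right)}{2 \left(-6 + 5 \left(-69\right)^{2}\right)} = 8 \frac{1 + \left(-6 + 5 \cdot 4761\right) \left(-13\right)}{2 \left(-6 + 5 \cdot 4761\right)} = 8 \frac{1 + \left(-6 + 23805\right) \left(-13\right)}{2 \left(-6 + 23805\right)} = 8 \frac{1 + 23799 \left(-13\right)}{2 \cdot 23799} = 8 \cdot \frac{1}{2} \cdot \frac{1}{23799} \left(1 - 309387\right) = 8 \cdot \frac{1}{2} \cdot \frac{1}{23799} \left(-309386\right) = 8 \left(- \frac{154693}{23799}\right) = - \frac{1237544}{23799}$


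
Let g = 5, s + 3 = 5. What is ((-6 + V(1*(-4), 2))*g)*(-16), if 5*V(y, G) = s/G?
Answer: 464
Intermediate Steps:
s = 2 (s = -3 + 5 = 2)
V(y, G) = 2/(5*G) (V(y, G) = (2/G)/5 = 2/(5*G))
((-6 + V(1*(-4), 2))*g)*(-16) = ((-6 + (⅖)/2)*5)*(-16) = ((-6 + (⅖)*(½))*5)*(-16) = ((-6 + ⅕)*5)*(-16) = -29/5*5*(-16) = -29*(-16) = 464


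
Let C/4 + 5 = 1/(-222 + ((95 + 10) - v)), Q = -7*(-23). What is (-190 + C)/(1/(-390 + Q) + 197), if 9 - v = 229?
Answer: -2476177/2323268 ≈ -1.0658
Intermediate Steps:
v = -220 (v = 9 - 1*229 = 9 - 229 = -220)
Q = 161
C = -2056/103 (C = -20 + 4/(-222 + ((95 + 10) - 1*(-220))) = -20 + 4/(-222 + (105 + 220)) = -20 + 4/(-222 + 325) = -20 + 4/103 = -2056/103 ≈ -19.961)
(-190 + C)/(1/(-390 + Q) + 197) = (-190 - 2056/103)/(1/(-390 + 161) + 197) = -21626/(103*(1/(-229) + 197)) = -21626/(103*(-1/229 + 197)) = -21626/(103*45112/229) = -21626/103*229/45112 = -2476177/2323268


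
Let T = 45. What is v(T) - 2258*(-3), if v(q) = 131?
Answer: 6905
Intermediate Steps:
v(T) - 2258*(-3) = 131 - 2258*(-3) = 131 - 1*(-6774) = 131 + 6774 = 6905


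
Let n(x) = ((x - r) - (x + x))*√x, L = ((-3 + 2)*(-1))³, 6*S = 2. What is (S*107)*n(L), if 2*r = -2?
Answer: 0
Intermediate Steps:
S = ⅓ (S = (⅙)*2 = ⅓ ≈ 0.33333)
r = -1 (r = (½)*(-2) = -1)
L = 1 (L = (-1*(-1))³ = 1³ = 1)
n(x) = √x*(1 - x) (n(x) = ((x - 1*(-1)) - (x + x))*√x = ((x + 1) - 2*x)*√x = ((1 + x) - 2*x)*√x = (1 - x)*√x = √x*(1 - x))
(S*107)*n(L) = ((⅓)*107)*(√1*(1 - 1*1)) = 107*(1*(1 - 1))/3 = 107*(1*0)/3 = (107/3)*0 = 0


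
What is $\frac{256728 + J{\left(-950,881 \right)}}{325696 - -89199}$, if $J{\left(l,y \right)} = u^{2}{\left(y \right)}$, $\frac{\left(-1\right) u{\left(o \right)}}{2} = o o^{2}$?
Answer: $\frac{1870317949425301852}{414895} \approx 4.5079 \cdot 10^{12}$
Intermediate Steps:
$u{\left(o \right)} = - 2 o^{3}$ ($u{\left(o \right)} = - 2 o o^{2} = - 2 o^{3}$)
$J{\left(l,y \right)} = 4 y^{6}$ ($J{\left(l,y \right)} = \left(- 2 y^{3}\right)^{2} = 4 y^{6}$)
$\frac{256728 + J{\left(-950,881 \right)}}{325696 - -89199} = \frac{256728 + 4 \cdot 881^{6}}{325696 - -89199} = \frac{256728 + 4 \cdot 467579487356261281}{325696 + 89199} = \frac{256728 + 1870317949425045124}{414895} = 1870317949425301852 \cdot \frac{1}{414895} = \frac{1870317949425301852}{414895}$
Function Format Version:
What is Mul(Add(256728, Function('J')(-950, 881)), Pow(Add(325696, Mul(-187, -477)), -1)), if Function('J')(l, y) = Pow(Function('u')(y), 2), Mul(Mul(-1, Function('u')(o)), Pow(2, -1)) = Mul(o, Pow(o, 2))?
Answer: Rational(1870317949425301852, 414895) ≈ 4.5079e+12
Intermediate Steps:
Function('u')(o) = Mul(-2, Pow(o, 3)) (Function('u')(o) = Mul(-2, Mul(o, Pow(o, 2))) = Mul(-2, Pow(o, 3)))
Function('J')(l, y) = Mul(4, Pow(y, 6)) (Function('J')(l, y) = Pow(Mul(-2, Pow(y, 3)), 2) = Mul(4, Pow(y, 6)))
Mul(Add(256728, Function('J')(-950, 881)), Pow(Add(325696, Mul(-187, -477)), -1)) = Mul(Add(256728, Mul(4, Pow(881, 6))), Pow(Add(325696, Mul(-187, -477)), -1)) = Mul(Add(256728, Mul(4, 467579487356261281)), Pow(Add(325696, 89199), -1)) = Mul(Add(256728, 1870317949425045124), Pow(414895, -1)) = Mul(1870317949425301852, Rational(1, 414895)) = Rational(1870317949425301852, 414895)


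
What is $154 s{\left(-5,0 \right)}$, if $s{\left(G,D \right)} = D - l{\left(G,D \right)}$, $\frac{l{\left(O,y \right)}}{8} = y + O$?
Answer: $6160$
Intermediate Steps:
$l{\left(O,y \right)} = 8 O + 8 y$ ($l{\left(O,y \right)} = 8 \left(y + O\right) = 8 \left(O + y\right) = 8 O + 8 y$)
$s{\left(G,D \right)} = - 8 G - 7 D$ ($s{\left(G,D \right)} = D - \left(8 G + 8 D\right) = D - \left(8 D + 8 G\right) = - 8 G - 7 D$)
$154 s{\left(-5,0 \right)} = 154 \left(\left(-8\right) \left(-5\right) - 0\right) = 154 \left(40 + 0\right) = 154 \cdot 40 = 6160$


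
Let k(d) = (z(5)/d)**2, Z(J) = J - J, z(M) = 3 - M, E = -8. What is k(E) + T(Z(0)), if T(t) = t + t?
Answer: 1/16 ≈ 0.062500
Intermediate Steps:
Z(J) = 0
T(t) = 2*t
k(d) = 4/d**2 (k(d) = ((3 - 1*5)/d)**2 = ((3 - 5)/d)**2 = (-2/d)**2 = 4/d**2)
k(E) + T(Z(0)) = 4/(-8)**2 + 2*0 = 4*(1/64) + 0 = 1/16 + 0 = 1/16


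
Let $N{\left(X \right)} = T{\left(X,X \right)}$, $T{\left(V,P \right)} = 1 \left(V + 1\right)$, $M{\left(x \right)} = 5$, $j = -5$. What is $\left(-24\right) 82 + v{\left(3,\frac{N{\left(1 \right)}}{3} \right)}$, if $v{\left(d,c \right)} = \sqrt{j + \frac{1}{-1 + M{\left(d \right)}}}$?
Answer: $-1968 + \frac{i \sqrt{19}}{2} \approx -1968.0 + 2.1795 i$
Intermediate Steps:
$T{\left(V,P \right)} = 1 + V$ ($T{\left(V,P \right)} = 1 \left(1 + V\right) = 1 + V$)
$N{\left(X \right)} = 1 + X$
$v{\left(d,c \right)} = \frac{i \sqrt{19}}{2}$ ($v{\left(d,c \right)} = \sqrt{-5 + \frac{1}{-1 + 5}} = \sqrt{-5 + \frac{1}{4}} = \sqrt{- \frac{19}{4}} = \frac{i \sqrt{19}}{2}$)
$\left(-24\right) 82 + v{\left(3,\frac{N{\left(1 \right)}}{3} \right)} = \left(-24\right) 82 + \frac{i \sqrt{19}}{2} = -1968 + \frac{i \sqrt{19}}{2}$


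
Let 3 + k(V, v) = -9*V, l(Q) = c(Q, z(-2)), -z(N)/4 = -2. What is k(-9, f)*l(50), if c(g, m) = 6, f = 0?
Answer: 468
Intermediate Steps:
z(N) = 8 (z(N) = -4*(-2) = 8)
l(Q) = 6
k(V, v) = -3 - 9*V
k(-9, f)*l(50) = (-3 - 9*(-9))*6 = (-3 + 81)*6 = 78*6 = 468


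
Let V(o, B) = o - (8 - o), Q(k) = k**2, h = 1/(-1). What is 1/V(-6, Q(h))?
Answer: -1/20 ≈ -0.050000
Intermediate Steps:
h = -1
V(o, B) = -8 + 2*o (V(o, B) = o + (-8 + o) = -8 + 2*o)
1/V(-6, Q(h)) = 1/(-8 + 2*(-6)) = 1/(-8 - 12) = 1/(-20) = -1/20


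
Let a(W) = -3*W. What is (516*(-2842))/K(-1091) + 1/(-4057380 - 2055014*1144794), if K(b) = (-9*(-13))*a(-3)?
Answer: -1140170896214960405/818699541289812 ≈ -1392.7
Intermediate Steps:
K(b) = 1053 (K(b) = (-9*(-13))*(-3*(-3)) = 117*9 = 1053)
(516*(-2842))/K(-1091) + 1/(-4057380 - 2055014*1144794) = (516*(-2842))/1053 + 1/(-4057380 - 2055014*1144794) = -1466472*1/1053 + (1/1144794)/(-6112394) = -488824/351 - 1/6112394*1/1144794 = -488824/351 - 1/6997431976836 = -1140170896214960405/818699541289812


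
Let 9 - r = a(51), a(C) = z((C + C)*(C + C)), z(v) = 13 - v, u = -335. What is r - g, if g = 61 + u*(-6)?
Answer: 8329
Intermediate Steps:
a(C) = 13 - 4*C² (a(C) = 13 - (C + C)*(C + C) = 13 - 2*C*2*C = 13 - 4*C²)
r = 10400 (r = 9 - (13 - 4*51²) = 9 - (13 - 4*2601) = 9 - (13 - 10404) = 9 - 1*(-10391) = 9 + 10391 = 10400)
g = 2071 (g = 61 - 335*(-6) = 61 + 2010 = 2071)
r - g = 10400 - 1*2071 = 10400 - 2071 = 8329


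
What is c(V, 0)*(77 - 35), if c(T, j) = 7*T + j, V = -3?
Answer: -882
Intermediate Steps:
c(T, j) = j + 7*T
c(V, 0)*(77 - 35) = (0 + 7*(-3))*(77 - 35) = (0 - 21)*42 = -21*42 = -882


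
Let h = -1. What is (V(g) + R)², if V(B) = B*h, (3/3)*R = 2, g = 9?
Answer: 49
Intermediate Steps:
R = 2
V(B) = -B (V(B) = B*(-1) = -B)
(V(g) + R)² = (-1*9 + 2)² = (-9 + 2)² = (-7)² = 49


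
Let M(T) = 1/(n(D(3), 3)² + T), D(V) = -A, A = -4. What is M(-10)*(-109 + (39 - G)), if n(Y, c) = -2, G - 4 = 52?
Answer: 21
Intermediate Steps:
D(V) = 4 (D(V) = -1*(-4) = 4)
G = 56 (G = 4 + 52 = 56)
M(T) = 1/(4 + T) (M(T) = 1/((-2)² + T) = 1/(4 + T))
M(-10)*(-109 + (39 - G)) = (-109 + (39 - 1*56))/(4 - 10) = (-109 + (39 - 56))/(-6) = -(-109 - 17)/6 = -⅙*(-126) = 21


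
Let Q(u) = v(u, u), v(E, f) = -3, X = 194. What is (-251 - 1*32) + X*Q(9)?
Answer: -865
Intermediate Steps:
Q(u) = -3
(-251 - 1*32) + X*Q(9) = (-251 - 1*32) + 194*(-3) = (-251 - 32) - 582 = -283 - 582 = -865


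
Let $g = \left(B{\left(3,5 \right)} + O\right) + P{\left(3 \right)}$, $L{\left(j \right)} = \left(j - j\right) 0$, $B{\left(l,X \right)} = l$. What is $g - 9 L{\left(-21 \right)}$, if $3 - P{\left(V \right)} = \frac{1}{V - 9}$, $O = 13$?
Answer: $\frac{115}{6} \approx 19.167$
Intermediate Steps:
$L{\left(j \right)} = 0$ ($L{\left(j \right)} = 0 \cdot 0 = 0$)
$P{\left(V \right)} = 3 - \frac{1}{-9 + V}$ ($P{\left(V \right)} = 3 - \frac{1}{V - 9} = 3 - \frac{1}{-9 + V}$)
$g = \frac{115}{6}$ ($g = \left(3 + 13\right) + \frac{-28 + 3 \cdot 3}{-9 + 3} = 16 + \frac{-28 + 9}{-6} = 16 - - \frac{19}{6} = 16 + \frac{19}{6} = \frac{115}{6} \approx 19.167$)
$g - 9 L{\left(-21 \right)} = \frac{115}{6} - 0 = \frac{115}{6} + 0 = \frac{115}{6}$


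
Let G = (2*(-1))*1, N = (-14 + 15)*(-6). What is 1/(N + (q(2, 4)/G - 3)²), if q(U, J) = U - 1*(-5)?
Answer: 4/145 ≈ 0.027586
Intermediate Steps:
N = -6 (N = 1*(-6) = -6)
q(U, J) = 5 + U (q(U, J) = U + 5 = 5 + U)
G = -2 (G = -2*1 = -2)
1/(N + (q(2, 4)/G - 3)²) = 1/(-6 + ((5 + 2)/(-2) - 3)²) = 1/(-6 + (7*(-½) - 3)²) = 1/(-6 + (-7/2 - 3)²) = 1/(-6 + (-13/2)²) = 1/(-6 + 169/4) = 1/(145/4) = 4/145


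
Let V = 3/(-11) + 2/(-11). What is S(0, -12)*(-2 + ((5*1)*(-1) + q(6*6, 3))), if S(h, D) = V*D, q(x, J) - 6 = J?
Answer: 120/11 ≈ 10.909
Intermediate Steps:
q(x, J) = 6 + J
V = -5/11 (V = 3*(-1/11) + 2*(-1/11) = -3/11 - 2/11 = -5/11 ≈ -0.45455)
S(h, D) = -5*D/11
S(0, -12)*(-2 + ((5*1)*(-1) + q(6*6, 3))) = (-5/11*(-12))*(-2 + ((5*1)*(-1) + (6 + 3))) = 60*(-2 + (5*(-1) + 9))/11 = 60*(-2 + (-5 + 9))/11 = 60*(-2 + 4)/11 = (60/11)*2 = 120/11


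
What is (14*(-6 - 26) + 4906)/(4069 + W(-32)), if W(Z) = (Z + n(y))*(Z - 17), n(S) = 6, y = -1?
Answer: 1486/1781 ≈ 0.83436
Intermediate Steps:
W(Z) = (-17 + Z)*(6 + Z) (W(Z) = (Z + 6)*(Z - 17) = (6 + Z)*(-17 + Z) = (-17 + Z)*(6 + Z))
(14*(-6 - 26) + 4906)/(4069 + W(-32)) = (14*(-6 - 26) + 4906)/(4069 + (-102 + (-32)**2 - 11*(-32))) = (14*(-32) + 4906)/(4069 + (-102 + 1024 + 352)) = (-448 + 4906)/(4069 + 1274) = 4458/5343 = 4458*(1/5343) = 1486/1781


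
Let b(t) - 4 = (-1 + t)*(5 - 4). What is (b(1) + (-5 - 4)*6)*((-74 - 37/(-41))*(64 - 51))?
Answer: 1948050/41 ≈ 47513.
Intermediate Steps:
b(t) = 3 + t (b(t) = 4 + (-1 + t)*(5 - 4) = 4 + (-1 + t)*1 = 4 + (-1 + t) = 3 + t)
(b(1) + (-5 - 4)*6)*((-74 - 37/(-41))*(64 - 51)) = ((3 + 1) + (-5 - 4)*6)*((-74 - 37/(-41))*(64 - 51)) = (4 - 9*6)*((-74 - 37*(-1/41))*13) = (4 - 54)*((-74 + 37/41)*13) = -(-149850)*13/41 = -50*(-38961/41) = 1948050/41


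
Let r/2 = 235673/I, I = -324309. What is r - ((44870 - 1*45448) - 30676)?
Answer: 10135482140/324309 ≈ 31253.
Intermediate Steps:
r = -471346/324309 (r = 2*(235673/(-324309)) = 2*(235673*(-1/324309)) = 2*(-235673/324309) = -471346/324309 ≈ -1.4534)
r - ((44870 - 1*45448) - 30676) = -471346/324309 - ((44870 - 1*45448) - 30676) = -471346/324309 - ((44870 - 45448) - 30676) = -471346/324309 - (-578 - 30676) = -471346/324309 - 1*(-31254) = -471346/324309 + 31254 = 10135482140/324309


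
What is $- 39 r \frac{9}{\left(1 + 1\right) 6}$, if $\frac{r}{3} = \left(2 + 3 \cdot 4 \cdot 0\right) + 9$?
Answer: $- \frac{3861}{4} \approx -965.25$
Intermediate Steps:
$r = 33$ ($r = 3 \left(\left(2 + 3 \cdot 4 \cdot 0\right) + 9\right) = 3 \left(\left(2 + 12 \cdot 0\right) + 9\right) = 3 \left(\left(2 + 0\right) + 9\right) = 3 \left(2 + 9\right) = 3 \cdot 11 = 33$)
$- 39 r \frac{9}{\left(1 + 1\right) 6} = \left(-39\right) 33 \frac{9}{\left(1 + 1\right) 6} = - 1287 \frac{9}{2 \cdot 6} = - 1287 \cdot \frac{9}{12} = - 1287 \cdot 9 \cdot \frac{1}{12} = \left(-1287\right) \frac{3}{4} = - \frac{3861}{4}$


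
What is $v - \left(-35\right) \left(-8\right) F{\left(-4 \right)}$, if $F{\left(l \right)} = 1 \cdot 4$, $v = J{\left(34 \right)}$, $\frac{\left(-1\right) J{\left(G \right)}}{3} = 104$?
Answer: $-1432$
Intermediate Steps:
$J{\left(G \right)} = -312$ ($J{\left(G \right)} = \left(-3\right) 104 = -312$)
$v = -312$
$F{\left(l \right)} = 4$
$v - \left(-35\right) \left(-8\right) F{\left(-4 \right)} = -312 - \left(-35\right) \left(-8\right) 4 = -312 - 280 \cdot 4 = -312 - 1120 = -1432$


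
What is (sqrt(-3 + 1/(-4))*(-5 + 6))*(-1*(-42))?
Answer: 21*I*sqrt(13) ≈ 75.717*I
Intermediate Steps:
(sqrt(-3 + 1/(-4))*(-5 + 6))*(-1*(-42)) = (sqrt(-3 - 1/4)*1)*42 = (sqrt(-13/4)*1)*42 = ((I*sqrt(13)/2)*1)*42 = (I*sqrt(13)/2)*42 = 21*I*sqrt(13)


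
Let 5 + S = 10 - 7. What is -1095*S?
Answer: 2190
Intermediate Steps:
S = -2 (S = -5 + (10 - 7) = -5 + 3 = -2)
-1095*S = -1095*(-2) = 2190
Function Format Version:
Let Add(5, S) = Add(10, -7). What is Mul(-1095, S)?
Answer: 2190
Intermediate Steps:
S = -2 (S = Add(-5, Add(10, -7)) = Add(-5, 3) = -2)
Mul(-1095, S) = Mul(-1095, -2) = 2190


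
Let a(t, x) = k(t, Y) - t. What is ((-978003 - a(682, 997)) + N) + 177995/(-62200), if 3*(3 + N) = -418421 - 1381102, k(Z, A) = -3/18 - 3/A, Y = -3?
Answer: -58859935697/37320 ≈ -1.5772e+6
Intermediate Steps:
k(Z, A) = -1/6 - 3/A (k(Z, A) = -3*1/18 - 3/A = -1/6 - 3/A)
N = -599844 (N = -3 + (-418421 - 1381102)/3 = -3 + (1/3)*(-1799523) = -3 - 599841 = -599844)
a(t, x) = 5/6 - t (a(t, x) = (1/6)*(-18 - 1*(-3))/(-3) - t = (1/6)*(-1/3)*(-18 + 3) - t = (1/6)*(-1/3)*(-15) - t = 5/6 - t)
((-978003 - a(682, 997)) + N) + 177995/(-62200) = ((-978003 - (5/6 - 1*682)) - 599844) + 177995/(-62200) = ((-978003 - (5/6 - 682)) - 599844) + 177995*(-1/62200) = ((-978003 - 1*(-4087/6)) - 599844) - 35599/12440 = ((-978003 + 4087/6) - 599844) - 35599/12440 = (-5863931/6 - 599844) - 35599/12440 = -9462995/6 - 35599/12440 = -58859935697/37320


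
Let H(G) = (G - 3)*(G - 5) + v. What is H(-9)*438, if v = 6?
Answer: 76212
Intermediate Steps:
H(G) = 6 + (-5 + G)*(-3 + G) (H(G) = (G - 3)*(G - 5) + 6 = (-3 + G)*(-5 + G) + 6 = (-5 + G)*(-3 + G) + 6 = 6 + (-5 + G)*(-3 + G))
H(-9)*438 = (21 + (-9)**2 - 8*(-9))*438 = (21 + 81 + 72)*438 = 174*438 = 76212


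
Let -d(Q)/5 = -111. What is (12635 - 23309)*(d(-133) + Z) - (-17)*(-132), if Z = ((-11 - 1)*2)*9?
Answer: -3620730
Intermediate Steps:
d(Q) = 555 (d(Q) = -5*(-111) = 555)
Z = -216 (Z = -12*2*9 = -24*9 = -216)
(12635 - 23309)*(d(-133) + Z) - (-17)*(-132) = (12635 - 23309)*(555 - 216) - (-17)*(-132) = -10674*339 - 1*2244 = -3618486 - 2244 = -3620730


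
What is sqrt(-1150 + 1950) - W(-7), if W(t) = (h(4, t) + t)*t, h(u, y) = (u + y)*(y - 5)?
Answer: 203 + 20*sqrt(2) ≈ 231.28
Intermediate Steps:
h(u, y) = (-5 + y)*(u + y) (h(u, y) = (u + y)*(-5 + y) = (-5 + y)*(u + y))
W(t) = t*(-20 + t**2) (W(t) = ((t**2 - 5*4 - 5*t + 4*t) + t)*t = ((t**2 - 20 - 5*t + 4*t) + t)*t = ((-20 + t**2 - t) + t)*t = (-20 + t**2)*t = t*(-20 + t**2))
sqrt(-1150 + 1950) - W(-7) = sqrt(-1150 + 1950) - (-7)*(-20 + (-7)**2) = sqrt(800) - (-7)*(-20 + 49) = 20*sqrt(2) - (-7)*29 = 20*sqrt(2) - 1*(-203) = 20*sqrt(2) + 203 = 203 + 20*sqrt(2)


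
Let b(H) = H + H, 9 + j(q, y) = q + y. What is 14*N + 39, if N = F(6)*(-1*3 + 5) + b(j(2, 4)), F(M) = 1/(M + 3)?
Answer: -377/9 ≈ -41.889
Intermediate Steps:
j(q, y) = -9 + q + y (j(q, y) = -9 + (q + y) = -9 + q + y)
F(M) = 1/(3 + M)
b(H) = 2*H
N = -52/9 (N = (-1*3 + 5)/(3 + 6) + 2*(-9 + 2 + 4) = (-3 + 5)/9 + 2*(-3) = (⅑)*2 - 6 = 2/9 - 6 = -52/9 ≈ -5.7778)
14*N + 39 = 14*(-52/9) + 39 = -728/9 + 39 = -377/9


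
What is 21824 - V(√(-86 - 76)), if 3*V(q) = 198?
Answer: 21758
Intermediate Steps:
V(q) = 66 (V(q) = (⅓)*198 = 66)
21824 - V(√(-86 - 76)) = 21824 - 1*66 = 21824 - 66 = 21758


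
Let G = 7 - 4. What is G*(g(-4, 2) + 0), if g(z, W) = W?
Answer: 6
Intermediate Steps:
G = 3
G*(g(-4, 2) + 0) = 3*(2 + 0) = 3*2 = 6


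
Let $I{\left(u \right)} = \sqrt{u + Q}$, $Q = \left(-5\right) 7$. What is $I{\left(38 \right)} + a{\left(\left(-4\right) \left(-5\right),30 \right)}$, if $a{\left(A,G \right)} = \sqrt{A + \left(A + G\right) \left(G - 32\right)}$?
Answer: $\sqrt{3} + 4 i \sqrt{5} \approx 1.732 + 8.9443 i$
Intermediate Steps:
$Q = -35$
$I{\left(u \right)} = \sqrt{-35 + u}$ ($I{\left(u \right)} = \sqrt{u - 35} = \sqrt{-35 + u}$)
$a{\left(A,G \right)} = \sqrt{A + \left(-32 + G\right) \left(A + G\right)}$ ($a{\left(A,G \right)} = \sqrt{A + \left(A + G\right) \left(-32 + G\right)} = \sqrt{A + \left(-32 + G\right) \left(A + G\right)}$)
$I{\left(38 \right)} + a{\left(\left(-4\right) \left(-5\right),30 \right)} = \sqrt{-35 + 38} + \sqrt{30^{2} - 960 - 31 \left(\left(-4\right) \left(-5\right)\right) + \left(-4\right) \left(-5\right) 30} = \sqrt{3} + \sqrt{900 - 960 - 620 + 20 \cdot 30} = \sqrt{3} + \sqrt{900 - 960 - 620 + 600} = \sqrt{3} + \sqrt{-80} = \sqrt{3} + 4 i \sqrt{5}$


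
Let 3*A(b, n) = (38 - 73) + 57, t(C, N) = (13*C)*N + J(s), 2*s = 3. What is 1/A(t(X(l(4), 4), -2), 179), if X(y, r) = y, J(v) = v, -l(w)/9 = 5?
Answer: 3/22 ≈ 0.13636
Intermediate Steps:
s = 3/2 (s = (½)*3 = 3/2 ≈ 1.5000)
l(w) = -45 (l(w) = -9*5 = -45)
t(C, N) = 3/2 + 13*C*N (t(C, N) = (13*C)*N + 3/2 = 13*C*N + 3/2 = 3/2 + 13*C*N)
A(b, n) = 22/3 (A(b, n) = ((38 - 73) + 57)/3 = (-35 + 57)/3 = (⅓)*22 = 22/3)
1/A(t(X(l(4), 4), -2), 179) = 1/(22/3) = 3/22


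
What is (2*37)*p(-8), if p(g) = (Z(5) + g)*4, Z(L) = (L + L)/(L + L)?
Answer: -2072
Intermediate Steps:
Z(L) = 1 (Z(L) = (2*L)/((2*L)) = (2*L)*(1/(2*L)) = 1)
p(g) = 4 + 4*g (p(g) = (1 + g)*4 = 4 + 4*g)
(2*37)*p(-8) = (2*37)*(4 + 4*(-8)) = 74*(4 - 32) = 74*(-28) = -2072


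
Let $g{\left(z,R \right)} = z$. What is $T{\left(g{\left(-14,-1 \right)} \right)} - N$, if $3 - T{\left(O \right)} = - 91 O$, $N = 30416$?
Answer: $-31687$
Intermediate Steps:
$T{\left(O \right)} = 3 + 91 O$ ($T{\left(O \right)} = 3 - - 91 O = 3 + 91 O$)
$T{\left(g{\left(-14,-1 \right)} \right)} - N = \left(3 + 91 \left(-14\right)\right) - 30416 = \left(3 - 1274\right) - 30416 = -1271 - 30416 = -31687$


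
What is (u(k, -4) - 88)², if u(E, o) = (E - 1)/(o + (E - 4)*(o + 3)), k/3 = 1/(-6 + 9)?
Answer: 7744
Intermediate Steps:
k = 1 (k = 3/(-6 + 9) = 3/3 = 3*(⅓) = 1)
u(E, o) = (-1 + E)/(o + (-4 + E)*(3 + o))
(u(k, -4) - 88)² = ((-1 + 1)/(-12 - 3*(-4) + 3*1 + 1*(-4)) - 88)² = (0/(-12 + 12 + 3 - 4) - 88)² = (0/(-1) - 88)² = (-1*0 - 88)² = (0 - 88)² = (-88)² = 7744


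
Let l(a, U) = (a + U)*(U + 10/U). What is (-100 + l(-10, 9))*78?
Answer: -25766/3 ≈ -8588.7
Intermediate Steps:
l(a, U) = (U + a)*(U + 10/U)
(-100 + l(-10, 9))*78 = (-100 + (10 + 9² + 9*(-10) + 10*(-10)/9))*78 = (-100 + (10 + 81 - 90 + 10*(-10)*(⅑)))*78 = (-100 + (10 + 81 - 90 - 100/9))*78 = (-100 - 91/9)*78 = -991/9*78 = -25766/3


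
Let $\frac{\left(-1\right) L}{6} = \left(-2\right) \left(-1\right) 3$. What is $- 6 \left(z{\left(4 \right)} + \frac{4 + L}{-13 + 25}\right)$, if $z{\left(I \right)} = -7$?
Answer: $58$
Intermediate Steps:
$L = -36$ ($L = - 6 \left(-2\right) \left(-1\right) 3 = - 6 \cdot 2 \cdot 3 = \left(-6\right) 6 = -36$)
$- 6 \left(z{\left(4 \right)} + \frac{4 + L}{-13 + 25}\right) = - 6 \left(-7 + \frac{4 - 36}{-13 + 25}\right) = - 6 \left(-7 - \frac{32}{12}\right) = - 6 \left(-7 - \frac{8}{3}\right) = \left(-6\right) \left(- \frac{29}{3}\right) = 58$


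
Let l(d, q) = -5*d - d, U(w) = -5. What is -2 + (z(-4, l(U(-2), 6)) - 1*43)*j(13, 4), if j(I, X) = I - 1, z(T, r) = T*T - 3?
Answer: -362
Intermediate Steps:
l(d, q) = -6*d
z(T, r) = -3 + T² (z(T, r) = T² - 3 = -3 + T²)
j(I, X) = -1 + I
-2 + (z(-4, l(U(-2), 6)) - 1*43)*j(13, 4) = -2 + ((-3 + (-4)²) - 1*43)*(-1 + 13) = -2 + ((-3 + 16) - 43)*12 = -2 + (13 - 43)*12 = -2 - 30*12 = -2 - 360 = -362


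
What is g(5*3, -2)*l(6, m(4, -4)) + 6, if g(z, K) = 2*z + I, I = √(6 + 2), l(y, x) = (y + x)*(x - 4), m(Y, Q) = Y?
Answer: 6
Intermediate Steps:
l(y, x) = (-4 + x)*(x + y) (l(y, x) = (x + y)*(-4 + x) = (-4 + x)*(x + y))
I = 2*√2 (I = √8 = 2*√2 ≈ 2.8284)
g(z, K) = 2*z + 2*√2
g(5*3, -2)*l(6, m(4, -4)) + 6 = (2*(5*3) + 2*√2)*(4² - 4*4 - 4*6 + 4*6) + 6 = (2*15 + 2*√2)*(16 - 16 - 24 + 24) + 6 = (30 + 2*√2)*0 + 6 = 0 + 6 = 6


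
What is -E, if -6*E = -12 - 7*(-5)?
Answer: 23/6 ≈ 3.8333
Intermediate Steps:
E = -23/6 (E = -(-12 - 7*(-5))/6 = -(-12 + 35)/6 = -⅙*23 = -23/6 ≈ -3.8333)
-E = -1*(-23/6) = 23/6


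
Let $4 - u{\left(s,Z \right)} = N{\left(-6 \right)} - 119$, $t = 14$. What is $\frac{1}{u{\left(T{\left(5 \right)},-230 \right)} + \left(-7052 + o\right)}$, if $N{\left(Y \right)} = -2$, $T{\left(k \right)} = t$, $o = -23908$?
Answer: $- \frac{1}{30835} \approx -3.2431 \cdot 10^{-5}$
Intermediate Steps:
$T{\left(k \right)} = 14$
$u{\left(s,Z \right)} = 125$ ($u{\left(s,Z \right)} = 4 - \left(-2 - 119\right) = 4 - -121 = 4 + 121 = 125$)
$\frac{1}{u{\left(T{\left(5 \right)},-230 \right)} + \left(-7052 + o\right)} = \frac{1}{125 - 30960} = \frac{1}{-30835} = - \frac{1}{30835}$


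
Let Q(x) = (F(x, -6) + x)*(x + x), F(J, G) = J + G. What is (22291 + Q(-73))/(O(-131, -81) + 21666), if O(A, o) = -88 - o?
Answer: 44483/21659 ≈ 2.0538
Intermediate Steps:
F(J, G) = G + J
Q(x) = 2*x*(-6 + 2*x) (Q(x) = ((-6 + x) + x)*(x + x) = (-6 + 2*x)*(2*x) = 2*x*(-6 + 2*x))
(22291 + Q(-73))/(O(-131, -81) + 21666) = (22291 + 4*(-73)*(-3 - 73))/((-88 - 1*(-81)) + 21666) = (22291 + 4*(-73)*(-76))/((-88 + 81) + 21666) = (22291 + 22192)/(-7 + 21666) = 44483/21659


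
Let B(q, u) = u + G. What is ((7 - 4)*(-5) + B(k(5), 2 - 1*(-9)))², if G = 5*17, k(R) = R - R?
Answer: 6561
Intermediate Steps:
k(R) = 0
G = 85
B(q, u) = 85 + u (B(q, u) = u + 85 = 85 + u)
((7 - 4)*(-5) + B(k(5), 2 - 1*(-9)))² = ((7 - 4)*(-5) + (85 + (2 - 1*(-9))))² = (3*(-5) + (85 + (2 + 9)))² = (-15 + (85 + 11))² = (-15 + 96)² = 81² = 6561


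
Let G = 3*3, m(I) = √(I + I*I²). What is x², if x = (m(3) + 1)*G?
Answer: 2511 + 162*√30 ≈ 3398.3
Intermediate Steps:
m(I) = √(I + I³)
G = 9
x = 9 + 9*√30 (x = (√(3 + 3³) + 1)*9 = (√(3 + 27) + 1)*9 = (√30 + 1)*9 = (1 + √30)*9 = 9 + 9*√30 ≈ 58.295)
x² = (9 + 9*√30)²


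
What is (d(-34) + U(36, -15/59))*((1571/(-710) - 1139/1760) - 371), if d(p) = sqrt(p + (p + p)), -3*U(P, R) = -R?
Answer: 46717525/1474528 - 9343505*I*sqrt(102)/24992 ≈ 31.683 - 3775.8*I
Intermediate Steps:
U(P, R) = R/3 (U(P, R) = -(-1)*R/3 = R/3)
d(p) = sqrt(3)*sqrt(p) (d(p) = sqrt(p + 2*p) = sqrt(3*p) = sqrt(3)*sqrt(p))
(d(-34) + U(36, -15/59))*((1571/(-710) - 1139/1760) - 371) = (sqrt(3)*sqrt(-34) + (-15/59)/3)*((1571/(-710) - 1139/1760) - 371) = (sqrt(3)*(I*sqrt(34)) + (-15*1/59)/3)*((1571*(-1/710) - 1139*1/1760) - 371) = (I*sqrt(102) + (1/3)*(-15/59))*((-1571/710 - 1139/1760) - 371) = (I*sqrt(102) - 5/59)*(-71473/24992 - 371) = (-5/59 + I*sqrt(102))*(-9343505/24992) = 46717525/1474528 - 9343505*I*sqrt(102)/24992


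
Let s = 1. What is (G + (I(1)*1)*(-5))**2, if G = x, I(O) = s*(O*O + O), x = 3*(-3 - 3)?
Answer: 784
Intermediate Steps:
x = -18 (x = 3*(-6) = -18)
I(O) = O + O**2 (I(O) = 1*(O*O + O) = 1*(O**2 + O) = 1*(O + O**2) = O + O**2)
G = -18
(G + (I(1)*1)*(-5))**2 = (-18 + ((1*(1 + 1))*1)*(-5))**2 = (-18 + ((1*2)*1)*(-5))**2 = (-18 + (2*1)*(-5))**2 = (-18 + 2*(-5))**2 = (-18 - 10)**2 = (-28)**2 = 784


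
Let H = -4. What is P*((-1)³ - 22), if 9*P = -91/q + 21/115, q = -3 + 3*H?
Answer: -2156/135 ≈ -15.970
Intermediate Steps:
q = -15 (q = -3 + 3*(-4) = -3 - 12 = -15)
P = 2156/3105 (P = (-91/(-15) + 21/115)/9 = (-91*(-1/15) + 21*(1/115))/9 = (91/15 + 21/115)/9 = (⅑)*(2156/345) = 2156/3105 ≈ 0.69436)
P*((-1)³ - 22) = 2156*((-1)³ - 22)/3105 = 2156*(-1 - 22)/3105 = (2156/3105)*(-23) = -2156/135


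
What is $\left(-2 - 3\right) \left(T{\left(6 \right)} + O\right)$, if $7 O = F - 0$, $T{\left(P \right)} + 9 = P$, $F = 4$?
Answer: $\frac{85}{7} \approx 12.143$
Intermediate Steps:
$T{\left(P \right)} = -9 + P$
$O = \frac{4}{7}$ ($O = \frac{4 - 0}{7} = \frac{4 + 0}{7} = \frac{1}{7} \cdot 4 = \frac{4}{7} \approx 0.57143$)
$\left(-2 - 3\right) \left(T{\left(6 \right)} + O\right) = \left(-2 - 3\right) \left(\left(-9 + 6\right) + \frac{4}{7}\right) = - 5 \left(-3 + \frac{4}{7}\right) = \left(-5\right) \left(- \frac{17}{7}\right) = \frac{85}{7}$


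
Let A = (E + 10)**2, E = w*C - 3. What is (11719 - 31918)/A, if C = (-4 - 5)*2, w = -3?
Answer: -20199/3721 ≈ -5.4284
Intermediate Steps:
C = -18 (C = -9*2 = -18)
E = 51 (E = -3*(-18) - 3 = 54 - 3 = 51)
A = 3721 (A = (51 + 10)**2 = 61**2 = 3721)
(11719 - 31918)/A = (11719 - 31918)/3721 = -20199*1/3721 = -20199/3721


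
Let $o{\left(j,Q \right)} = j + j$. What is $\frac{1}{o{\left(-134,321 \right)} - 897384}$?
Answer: $- \frac{1}{897652} \approx -1.114 \cdot 10^{-6}$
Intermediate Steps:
$o{\left(j,Q \right)} = 2 j$
$\frac{1}{o{\left(-134,321 \right)} - 897384} = \frac{1}{2 \left(-134\right) - 897384} = \frac{1}{-268 - 897384} = \frac{1}{-897652} = - \frac{1}{897652}$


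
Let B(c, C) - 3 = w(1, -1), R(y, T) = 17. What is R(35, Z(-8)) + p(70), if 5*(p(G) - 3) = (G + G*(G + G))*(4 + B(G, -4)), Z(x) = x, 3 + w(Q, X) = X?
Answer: 5942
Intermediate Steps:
w(Q, X) = -3 + X
B(c, C) = -1 (B(c, C) = 3 + (-3 - 1) = 3 - 4 = -1)
p(G) = 3 + 3*G/5 + 6*G²/5 (p(G) = 3 + ((G + G*(G + G))*(4 - 1))/5 = 3 + ((G + G*(2*G))*3)/5 = 3 + ((G + 2*G²)*3)/5 = 3 + (3*G + 6*G²)/5 = 3 + (3*G/5 + 6*G²/5) = 3 + 3*G/5 + 6*G²/5)
R(35, Z(-8)) + p(70) = 17 + (3 + (⅗)*70 + (6/5)*70²) = 17 + (3 + 42 + (6/5)*4900) = 17 + (3 + 42 + 5880) = 17 + 5925 = 5942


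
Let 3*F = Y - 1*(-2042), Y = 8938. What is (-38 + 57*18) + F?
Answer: 4648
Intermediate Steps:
F = 3660 (F = (8938 - 1*(-2042))/3 = (8938 + 2042)/3 = (⅓)*10980 = 3660)
(-38 + 57*18) + F = (-38 + 57*18) + 3660 = (-38 + 1026) + 3660 = 988 + 3660 = 4648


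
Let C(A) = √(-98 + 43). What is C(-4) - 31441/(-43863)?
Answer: 31441/43863 + I*√55 ≈ 0.7168 + 7.4162*I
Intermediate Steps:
C(A) = I*√55 (C(A) = √(-55) = I*√55)
C(-4) - 31441/(-43863) = I*√55 - 31441/(-43863) = I*√55 - 31441*(-1/43863) = I*√55 + 31441/43863 = 31441/43863 + I*√55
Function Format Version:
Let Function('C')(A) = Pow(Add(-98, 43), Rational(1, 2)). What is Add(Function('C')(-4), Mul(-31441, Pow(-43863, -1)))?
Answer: Add(Rational(31441, 43863), Mul(I, Pow(55, Rational(1, 2)))) ≈ Add(0.71680, Mul(7.4162, I))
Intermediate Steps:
Function('C')(A) = Mul(I, Pow(55, Rational(1, 2))) (Function('C')(A) = Pow(-55, Rational(1, 2)) = Mul(I, Pow(55, Rational(1, 2))))
Add(Function('C')(-4), Mul(-31441, Pow(-43863, -1))) = Add(Mul(I, Pow(55, Rational(1, 2))), Mul(-31441, Pow(-43863, -1))) = Add(Mul(I, Pow(55, Rational(1, 2))), Mul(-31441, Rational(-1, 43863))) = Add(Mul(I, Pow(55, Rational(1, 2))), Rational(31441, 43863)) = Add(Rational(31441, 43863), Mul(I, Pow(55, Rational(1, 2))))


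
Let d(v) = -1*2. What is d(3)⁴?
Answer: 16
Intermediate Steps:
d(v) = -2
d(3)⁴ = (-2)⁴ = 16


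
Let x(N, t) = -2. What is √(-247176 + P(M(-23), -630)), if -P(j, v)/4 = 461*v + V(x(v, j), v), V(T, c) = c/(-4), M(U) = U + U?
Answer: 3*√101546 ≈ 955.99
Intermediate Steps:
M(U) = 2*U
V(T, c) = -c/4 (V(T, c) = c*(-¼) = -c/4)
P(j, v) = -1843*v (P(j, v) = -4*(461*v - v/4) = -1843*v)
√(-247176 + P(M(-23), -630)) = √(-247176 - 1843*(-630)) = √(-247176 + 1161090) = √913914 = 3*√101546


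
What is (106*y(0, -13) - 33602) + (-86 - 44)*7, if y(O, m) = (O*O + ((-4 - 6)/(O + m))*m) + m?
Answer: -36950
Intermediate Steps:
y(O, m) = m + O² - 10*m/(O + m) (y(O, m) = (O² + (-10/(O + m))*m) + m = (O² - 10*m/(O + m)) + m = m + O² - 10*m/(O + m))
(106*y(0, -13) - 33602) + (-86 - 44)*7 = (106*((0³ + (-13)² - 10*(-13) + 0*(-13) - 13*0²)/(0 - 13)) - 33602) + (-86 - 44)*7 = (106*((0 + 169 + 130 + 0 - 13*0)/(-13)) - 33602) - 130*7 = (106*(-(0 + 169 + 130 + 0 + 0)/13) - 33602) - 910 = (106*(-1/13*299) - 33602) - 910 = (106*(-23) - 33602) - 910 = (-2438 - 33602) - 910 = -36040 - 910 = -36950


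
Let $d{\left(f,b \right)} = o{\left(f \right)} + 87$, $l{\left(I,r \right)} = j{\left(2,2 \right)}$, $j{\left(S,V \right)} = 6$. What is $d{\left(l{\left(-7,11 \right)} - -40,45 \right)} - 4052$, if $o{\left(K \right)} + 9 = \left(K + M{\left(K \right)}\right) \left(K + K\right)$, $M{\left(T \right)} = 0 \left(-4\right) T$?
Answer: $258$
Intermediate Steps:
$l{\left(I,r \right)} = 6$
$M{\left(T \right)} = 0$ ($M{\left(T \right)} = 0 T = 0$)
$o{\left(K \right)} = -9 + 2 K^{2}$ ($o{\left(K \right)} = -9 + \left(K + 0\right) \left(K + K\right) = -9 + K 2 K = -9 + 2 K^{2}$)
$d{\left(f,b \right)} = 78 + 2 f^{2}$ ($d{\left(f,b \right)} = \left(-9 + 2 f^{2}\right) + 87 = 78 + 2 f^{2}$)
$d{\left(l{\left(-7,11 \right)} - -40,45 \right)} - 4052 = \left(78 + 2 \left(6 - -40\right)^{2}\right) - 4052 = \left(78 + 2 \left(6 + 40\right)^{2}\right) - 4052 = \left(78 + 2 \cdot 46^{2}\right) - 4052 = \left(78 + 2 \cdot 2116\right) - 4052 = \left(78 + 4232\right) - 4052 = 4310 - 4052 = 258$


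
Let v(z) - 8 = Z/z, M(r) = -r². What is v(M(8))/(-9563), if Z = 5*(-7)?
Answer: -547/612032 ≈ -0.00089374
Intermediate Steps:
Z = -35
v(z) = 8 - 35/z
v(M(8))/(-9563) = (8 - 35/((-1*8²)))/(-9563) = (8 - 35/((-1*64)))*(-1/9563) = (8 - 35/(-64))*(-1/9563) = (8 - 35*(-1/64))*(-1/9563) = (8 + 35/64)*(-1/9563) = (547/64)*(-1/9563) = -547/612032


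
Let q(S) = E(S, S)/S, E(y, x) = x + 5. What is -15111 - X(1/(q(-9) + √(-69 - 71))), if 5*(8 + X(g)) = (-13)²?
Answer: -75684/5 ≈ -15137.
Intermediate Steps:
E(y, x) = 5 + x
q(S) = (5 + S)/S
X(g) = 129/5 (X(g) = -8 + (⅕)*(-13)² = -8 + (⅕)*169 = -8 + 169/5 = 129/5)
-15111 - X(1/(q(-9) + √(-69 - 71))) = -15111 - 1*129/5 = -15111 - 129/5 = -75684/5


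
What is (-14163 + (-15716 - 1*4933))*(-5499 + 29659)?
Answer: -841057920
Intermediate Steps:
(-14163 + (-15716 - 1*4933))*(-5499 + 29659) = (-14163 + (-15716 - 4933))*24160 = (-14163 - 20649)*24160 = -34812*24160 = -841057920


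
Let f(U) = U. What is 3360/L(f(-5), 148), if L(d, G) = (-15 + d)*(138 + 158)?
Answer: -21/37 ≈ -0.56757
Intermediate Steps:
L(d, G) = -4440 + 296*d (L(d, G) = (-15 + d)*296 = -4440 + 296*d)
3360/L(f(-5), 148) = 3360/(-4440 + 296*(-5)) = 3360/(-4440 - 1480) = 3360/(-5920) = 3360*(-1/5920) = -21/37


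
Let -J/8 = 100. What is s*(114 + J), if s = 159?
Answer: -109074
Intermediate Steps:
J = -800 (J = -8*100 = -800)
s*(114 + J) = 159*(114 - 800) = 159*(-686) = -109074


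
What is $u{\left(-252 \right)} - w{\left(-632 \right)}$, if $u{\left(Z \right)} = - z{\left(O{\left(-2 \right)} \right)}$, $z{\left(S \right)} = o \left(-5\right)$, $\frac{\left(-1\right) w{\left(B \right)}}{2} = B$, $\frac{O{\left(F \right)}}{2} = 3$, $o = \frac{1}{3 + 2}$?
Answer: $-1263$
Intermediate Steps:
$o = \frac{1}{5} \approx 0.2$
$O{\left(F \right)} = 6$ ($O{\left(F \right)} = 2 \cdot 3 = 6$)
$w{\left(B \right)} = - 2 B$
$z{\left(S \right)} = -1$ ($z{\left(S \right)} = \frac{1}{5} \left(-5\right) = -1$)
$u{\left(Z \right)} = 1$ ($u{\left(Z \right)} = \left(-1\right) \left(-1\right) = 1$)
$u{\left(-252 \right)} - w{\left(-632 \right)} = 1 - \left(-2\right) \left(-632\right) = 1 - 1264 = -1263$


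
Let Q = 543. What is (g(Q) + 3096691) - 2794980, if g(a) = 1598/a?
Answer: 163830671/543 ≈ 3.0171e+5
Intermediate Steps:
(g(Q) + 3096691) - 2794980 = (1598/543 + 3096691) - 2794980 = 1681504811/543 - 2794980 = 163830671/543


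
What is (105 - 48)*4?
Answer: 228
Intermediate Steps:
(105 - 48)*4 = 57*4 = 228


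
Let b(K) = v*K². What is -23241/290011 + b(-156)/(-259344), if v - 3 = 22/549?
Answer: -104780308180/286748086239 ≈ -0.36541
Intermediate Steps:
v = 1669/549 (v = 3 + 22/549 = 1669/549 ≈ 3.0401)
b(K) = 1669*K²/549
-23241/290011 + b(-156)/(-259344) = -23241/290011 + ((1669/549)*(-156)²)/(-259344) = -23241*1/290011 + ((1669/549)*24336)*(-1/259344) = -23241/290011 + (4512976/61)*(-1/259344) = -23241/290011 - 282061/988749 = -104780308180/286748086239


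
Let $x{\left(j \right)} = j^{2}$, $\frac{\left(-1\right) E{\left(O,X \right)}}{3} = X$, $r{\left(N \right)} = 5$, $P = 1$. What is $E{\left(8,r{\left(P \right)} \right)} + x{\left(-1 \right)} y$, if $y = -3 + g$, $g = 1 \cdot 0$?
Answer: $-18$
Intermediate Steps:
$g = 0$
$E{\left(O,X \right)} = - 3 X$
$y = -3$ ($y = -3 + 0 = -3$)
$E{\left(8,r{\left(P \right)} \right)} + x{\left(-1 \right)} y = \left(-3\right) 5 + \left(-1\right)^{2} \left(-3\right) = -15 + 1 \left(-3\right) = -15 - 3 = -18$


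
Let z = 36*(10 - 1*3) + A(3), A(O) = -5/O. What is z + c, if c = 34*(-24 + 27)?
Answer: 1057/3 ≈ 352.33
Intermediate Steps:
z = 751/3 (z = 36*(10 - 1*3) - 5/3 = 36*(10 - 3) - 5*⅓ = 36*7 - 5/3 = 252 - 5/3 = 751/3 ≈ 250.33)
c = 102 (c = 34*3 = 102)
z + c = 751/3 + 102 = 1057/3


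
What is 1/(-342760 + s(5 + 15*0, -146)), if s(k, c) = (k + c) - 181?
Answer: -1/343082 ≈ -2.9148e-6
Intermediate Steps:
s(k, c) = -181 + c + k (s(k, c) = (c + k) - 181 = -181 + c + k)
1/(-342760 + s(5 + 15*0, -146)) = 1/(-342760 + (-181 - 146 + (5 + 15*0))) = 1/(-342760 + (-181 - 146 + (5 + 0))) = 1/(-342760 + (-181 - 146 + 5)) = 1/(-342760 - 322) = 1/(-343082) = -1/343082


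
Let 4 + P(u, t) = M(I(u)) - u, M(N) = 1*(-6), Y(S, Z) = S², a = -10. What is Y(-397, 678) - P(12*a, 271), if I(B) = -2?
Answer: 157499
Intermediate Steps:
M(N) = -6
P(u, t) = -10 - u (P(u, t) = -4 + (-6 - u) = -10 - u)
Y(-397, 678) - P(12*a, 271) = (-397)² - (-10 - 12*(-10)) = 157609 - (-10 - 1*(-120)) = 157609 - (-10 + 120) = 157609 - 1*110 = 157609 - 110 = 157499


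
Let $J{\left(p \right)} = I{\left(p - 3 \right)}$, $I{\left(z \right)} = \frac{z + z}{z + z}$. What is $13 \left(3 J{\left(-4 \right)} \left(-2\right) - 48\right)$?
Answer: $-702$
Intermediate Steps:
$I{\left(z \right)} = 1$ ($I{\left(z \right)} = \frac{2 z}{2 z} = 2 z \frac{1}{2 z} = 1$)
$J{\left(p \right)} = 1$
$13 \left(3 J{\left(-4 \right)} \left(-2\right) - 48\right) = 13 \left(3 \cdot 1 \left(-2\right) - 48\right) = 13 \left(3 \left(-2\right) - 48\right) = 13 \left(-6 - 48\right) = 13 \left(-54\right) = -702$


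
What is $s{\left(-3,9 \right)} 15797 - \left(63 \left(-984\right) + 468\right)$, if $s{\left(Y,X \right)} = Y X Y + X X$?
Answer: $2620638$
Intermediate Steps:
$s{\left(Y,X \right)} = X^{2} + X Y^{2}$ ($s{\left(Y,X \right)} = X Y Y + X^{2} = X Y^{2} + X^{2} = X^{2} + X Y^{2}$)
$s{\left(-3,9 \right)} 15797 - \left(63 \left(-984\right) + 468\right) = 9 \left(9 + \left(-3\right)^{2}\right) 15797 - \left(63 \left(-984\right) + 468\right) = 9 \left(9 + 9\right) 15797 - \left(-61992 + 468\right) = 9 \cdot 18 \cdot 15797 - -61524 = 162 \cdot 15797 + 61524 = 2559114 + 61524 = 2620638$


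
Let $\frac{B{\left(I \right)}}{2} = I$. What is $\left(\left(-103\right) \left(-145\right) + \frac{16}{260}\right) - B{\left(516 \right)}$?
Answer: $\frac{903699}{65} \approx 13903.0$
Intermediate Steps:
$B{\left(I \right)} = 2 I$
$\left(\left(-103\right) \left(-145\right) + \frac{16}{260}\right) - B{\left(516 \right)} = \left(\left(-103\right) \left(-145\right) + \frac{16}{260}\right) - 2 \cdot 516 = \left(14935 + 16 \cdot \frac{1}{260}\right) - 1032 = \left(14935 + \frac{4}{65}\right) - 1032 = \frac{970779}{65} - 1032 = \frac{903699}{65}$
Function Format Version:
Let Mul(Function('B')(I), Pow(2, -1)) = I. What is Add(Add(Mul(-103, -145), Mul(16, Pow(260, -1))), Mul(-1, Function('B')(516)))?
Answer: Rational(903699, 65) ≈ 13903.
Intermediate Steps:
Function('B')(I) = Mul(2, I)
Add(Add(Mul(-103, -145), Mul(16, Pow(260, -1))), Mul(-1, Function('B')(516))) = Add(Add(Mul(-103, -145), Mul(16, Pow(260, -1))), Mul(-1, Mul(2, 516))) = Add(Add(14935, Mul(16, Rational(1, 260))), Mul(-1, 1032)) = Add(Add(14935, Rational(4, 65)), -1032) = Add(Rational(970779, 65), -1032) = Rational(903699, 65)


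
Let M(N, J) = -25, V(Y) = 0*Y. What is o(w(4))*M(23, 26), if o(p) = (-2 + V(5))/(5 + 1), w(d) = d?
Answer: 25/3 ≈ 8.3333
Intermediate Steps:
V(Y) = 0
o(p) = -1/3 (o(p) = (-2 + 0)/(5 + 1) = -2/6 = -2*1/6 = -1/3)
o(w(4))*M(23, 26) = -1/3*(-25) = 25/3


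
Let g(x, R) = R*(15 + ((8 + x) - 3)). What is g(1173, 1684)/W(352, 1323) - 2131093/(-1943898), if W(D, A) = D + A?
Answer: 3908883989551/3256029150 ≈ 1200.5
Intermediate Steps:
g(x, R) = R*(20 + x) (g(x, R) = R*(15 + (5 + x)) = R*(20 + x))
W(D, A) = A + D
g(1173, 1684)/W(352, 1323) - 2131093/(-1943898) = (1684*(20 + 1173))/(1323 + 352) - 2131093/(-1943898) = (1684*1193)/1675 - 2131093*(-1/1943898) = 2009012*(1/1675) + 2131093/1943898 = 2009012/1675 + 2131093/1943898 = 3908883989551/3256029150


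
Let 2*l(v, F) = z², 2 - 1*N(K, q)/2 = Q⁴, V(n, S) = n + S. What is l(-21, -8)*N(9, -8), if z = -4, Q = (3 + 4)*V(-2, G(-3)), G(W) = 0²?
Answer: -614624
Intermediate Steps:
G(W) = 0
V(n, S) = S + n
Q = -14 (Q = (3 + 4)*(0 - 2) = 7*(-2) = -14)
N(K, q) = -76828 (N(K, q) = 4 - 2*(-14)⁴ = 4 - 2*38416 = 4 - 76832 = -76828)
l(v, F) = 8 (l(v, F) = (½)*(-4)² = (½)*16 = 8)
l(-21, -8)*N(9, -8) = 8*(-76828) = -614624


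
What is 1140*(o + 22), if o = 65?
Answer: 99180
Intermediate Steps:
1140*(o + 22) = 1140*(65 + 22) = 1140*87 = 99180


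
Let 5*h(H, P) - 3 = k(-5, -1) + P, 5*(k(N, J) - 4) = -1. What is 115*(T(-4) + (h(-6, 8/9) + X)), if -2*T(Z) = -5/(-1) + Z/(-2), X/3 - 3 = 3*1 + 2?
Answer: 228091/90 ≈ 2534.3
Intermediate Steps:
k(N, J) = 19/5 (k(N, J) = 4 + (1/5)*(-1) = 4 - 1/5 = 19/5)
h(H, P) = 34/25 + P/5 (h(H, P) = 3/5 + (19/5 + P)/5 = 3/5 + (19/25 + P/5) = 34/25 + P/5)
X = 24 (X = 9 + 3*(3*1 + 2) = 9 + 3*(3 + 2) = 9 + 3*5 = 9 + 15 = 24)
T(Z) = -5/2 + Z/4 (T(Z) = -(-5/(-1) + Z/(-2))/2 = -(-5*(-1) + Z*(-1/2))/2 = -(5 - Z/2)/2 = -5/2 + Z/4)
115*(T(-4) + (h(-6, 8/9) + X)) = 115*((-5/2 + (1/4)*(-4)) + ((34/25 + (8/9)/5) + 24)) = 115*((-5/2 - 1) + ((34/25 + (8*(1/9))/5) + 24)) = 115*(-7/2 + ((34/25 + (1/5)*(8/9)) + 24)) = 115*(-7/2 + ((34/25 + 8/45) + 24)) = 115*(-7/2 + (346/225 + 24)) = 115*(-7/2 + 5746/225) = 115*(9917/450) = 228091/90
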